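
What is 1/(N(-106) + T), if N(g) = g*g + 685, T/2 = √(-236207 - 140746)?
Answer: 11921/143618053 - 2*I*√376953/143618053 ≈ 8.3005e-5 - 8.55e-6*I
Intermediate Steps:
T = 2*I*√376953 (T = 2*√(-236207 - 140746) = 2*√(-376953) = 2*(I*√376953) = 2*I*√376953 ≈ 1227.9*I)
N(g) = 685 + g² (N(g) = g² + 685 = 685 + g²)
1/(N(-106) + T) = 1/((685 + (-106)²) + 2*I*√376953) = 1/((685 + 11236) + 2*I*√376953) = 1/(11921 + 2*I*√376953)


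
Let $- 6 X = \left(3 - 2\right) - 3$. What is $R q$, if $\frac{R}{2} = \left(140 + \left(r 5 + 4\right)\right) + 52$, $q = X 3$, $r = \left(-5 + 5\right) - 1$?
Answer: $382$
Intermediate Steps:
$r = -1$ ($r = 0 - 1 = -1$)
$X = \frac{1}{3}$ ($X = - \frac{\left(3 - 2\right) - 3}{6} = - \frac{1 - 3}{6} = \left(- \frac{1}{6}\right) \left(-2\right) = \frac{1}{3} \approx 0.33333$)
$q = 1$ ($q = \frac{1}{3} \cdot 3 = 1$)
$R = 382$ ($R = 2 \left(\left(140 + \left(\left(-1\right) 5 + 4\right)\right) + 52\right) = 2 \left(\left(140 + \left(-5 + 4\right)\right) + 52\right) = 2 \left(\left(140 - 1\right) + 52\right) = 2 \left(139 + 52\right) = 2 \cdot 191 = 382$)
$R q = 382 \cdot 1 = 382$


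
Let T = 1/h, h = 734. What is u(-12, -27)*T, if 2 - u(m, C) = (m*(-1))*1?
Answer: -5/367 ≈ -0.013624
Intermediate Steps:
u(m, C) = 2 + m (u(m, C) = 2 - m*(-1) = 2 - (-m) = 2 - (-1)*m = 2 + m)
T = 1/734 ≈ 0.0013624
u(-12, -27)*T = (2 - 12)*(1/734) = -10*1/734 = -5/367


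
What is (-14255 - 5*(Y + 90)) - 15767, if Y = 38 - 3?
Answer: -30647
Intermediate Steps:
Y = 35
(-14255 - 5*(Y + 90)) - 15767 = (-14255 - 5*(35 + 90)) - 15767 = (-14255 - 5*125) - 15767 = (-14255 - 625) - 15767 = -14880 - 15767 = -30647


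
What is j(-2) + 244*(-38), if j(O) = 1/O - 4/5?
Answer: -92733/10 ≈ -9273.3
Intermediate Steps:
j(O) = -⅘ + 1/O (j(O) = 1/O - 4*⅕ = 1/O - ⅘ = -⅘ + 1/O)
j(-2) + 244*(-38) = (-⅘ + 1/(-2)) + 244*(-38) = (-⅘ - ½) - 9272 = -13/10 - 9272 = -92733/10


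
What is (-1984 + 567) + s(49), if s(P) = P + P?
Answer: -1319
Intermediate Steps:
s(P) = 2*P
(-1984 + 567) + s(49) = (-1984 + 567) + 2*49 = -1417 + 98 = -1319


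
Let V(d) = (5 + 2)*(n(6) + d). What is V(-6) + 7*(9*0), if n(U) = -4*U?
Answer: -210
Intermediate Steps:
V(d) = -168 + 7*d (V(d) = (5 + 2)*(-4*6 + d) = 7*(-24 + d) = -168 + 7*d)
V(-6) + 7*(9*0) = (-168 + 7*(-6)) + 7*(9*0) = (-168 - 42) + 7*0 = -210 + 0 = -210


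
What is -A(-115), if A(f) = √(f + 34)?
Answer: -9*I ≈ -9.0*I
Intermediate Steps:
A(f) = √(34 + f)
-A(-115) = -√(34 - 115) = -√(-81) = -9*I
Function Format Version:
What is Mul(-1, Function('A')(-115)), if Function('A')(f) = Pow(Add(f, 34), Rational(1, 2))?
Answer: Mul(-9, I) ≈ Mul(-9.0000, I)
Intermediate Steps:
Function('A')(f) = Pow(Add(34, f), Rational(1, 2))
Mul(-1, Function('A')(-115)) = Mul(-1, Pow(Add(34, -115), Rational(1, 2))) = Mul(-1, Pow(-81, Rational(1, 2))) = Mul(-1, Mul(9, I)) = Mul(-9, I)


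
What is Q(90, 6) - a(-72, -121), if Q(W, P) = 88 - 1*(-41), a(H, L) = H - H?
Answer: 129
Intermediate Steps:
a(H, L) = 0
Q(W, P) = 129 (Q(W, P) = 88 + 41 = 129)
Q(90, 6) - a(-72, -121) = 129 - 1*0 = 129 + 0 = 129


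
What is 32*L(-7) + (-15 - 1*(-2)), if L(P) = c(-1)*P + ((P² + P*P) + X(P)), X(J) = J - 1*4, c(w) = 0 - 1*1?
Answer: 2995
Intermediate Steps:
c(w) = -1 (c(w) = 0 - 1 = -1)
X(J) = -4 + J (X(J) = J - 4 = -4 + J)
L(P) = -4 + 2*P² (L(P) = -P + ((P² + P*P) + (-4 + P)) = -P + ((P² + P²) + (-4 + P)) = -P + (2*P² + (-4 + P)) = -P + (-4 + P + 2*P²) = -4 + 2*P²)
32*L(-7) + (-15 - 1*(-2)) = 32*(-4 + 2*(-7)²) + (-15 - 1*(-2)) = 32*(-4 + 2*49) + (-15 + 2) = 32*(-4 + 98) - 13 = 32*94 - 13 = 3008 - 13 = 2995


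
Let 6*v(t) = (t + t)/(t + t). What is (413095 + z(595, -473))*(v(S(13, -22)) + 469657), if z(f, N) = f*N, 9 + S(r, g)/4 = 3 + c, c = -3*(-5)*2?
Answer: 185505187690/3 ≈ 6.1835e+10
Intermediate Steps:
c = 30 (c = 15*2 = 30)
S(r, g) = 96 (S(r, g) = -36 + 4*(3 + 30) = -36 + 4*33 = -36 + 132 = 96)
v(t) = ⅙ (v(t) = ((t + t)/(t + t))/6 = ((2*t)/((2*t)))/6 = ((2*t)*(1/(2*t)))/6 = (⅙)*1 = ⅙)
z(f, N) = N*f
(413095 + z(595, -473))*(v(S(13, -22)) + 469657) = (413095 - 473*595)*(⅙ + 469657) = (413095 - 281435)*(2817943/6) = 131660*(2817943/6) = 185505187690/3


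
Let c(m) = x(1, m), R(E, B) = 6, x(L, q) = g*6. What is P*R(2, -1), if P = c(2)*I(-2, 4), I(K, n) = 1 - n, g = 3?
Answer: -324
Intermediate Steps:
x(L, q) = 18 (x(L, q) = 3*6 = 18)
c(m) = 18
P = -54 (P = 18*(1 - 1*4) = 18*(1 - 4) = 18*(-3) = -54)
P*R(2, -1) = -54*6 = -324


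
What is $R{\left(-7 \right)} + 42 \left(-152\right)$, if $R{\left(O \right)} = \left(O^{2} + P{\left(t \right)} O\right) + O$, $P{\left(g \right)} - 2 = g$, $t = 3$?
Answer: $-6377$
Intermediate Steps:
$P{\left(g \right)} = 2 + g$
$R{\left(O \right)} = O^{2} + 6 O$ ($R{\left(O \right)} = \left(O^{2} + \left(2 + 3\right) O\right) + O = \left(O^{2} + 5 O\right) + O = O^{2} + 6 O$)
$R{\left(-7 \right)} + 42 \left(-152\right) = - 7 \left(6 - 7\right) + 42 \left(-152\right) = \left(-7\right) \left(-1\right) - 6384 = 7 - 6384 = -6377$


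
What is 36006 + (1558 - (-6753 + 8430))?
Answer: 35887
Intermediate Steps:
36006 + (1558 - (-6753 + 8430)) = 36006 + (1558 - 1*1677) = 36006 + (1558 - 1677) = 36006 - 119 = 35887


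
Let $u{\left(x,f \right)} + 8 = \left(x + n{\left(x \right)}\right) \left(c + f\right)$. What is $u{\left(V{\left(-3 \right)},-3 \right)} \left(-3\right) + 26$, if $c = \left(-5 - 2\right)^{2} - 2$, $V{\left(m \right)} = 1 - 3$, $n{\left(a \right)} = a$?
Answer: $578$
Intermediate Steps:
$V{\left(m \right)} = -2$
$c = 47$ ($c = \left(-7\right)^{2} - 2 = 49 - 2 = 47$)
$u{\left(x,f \right)} = -8 + 2 x \left(47 + f\right)$ ($u{\left(x,f \right)} = -8 + \left(x + x\right) \left(47 + f\right) = -8 + 2 x \left(47 + f\right)$)
$u{\left(V{\left(-3 \right)},-3 \right)} \left(-3\right) + 26 = \left(-8 + 94 \left(-2\right) + 2 \left(-3\right) \left(-2\right)\right) \left(-3\right) + 26 = \left(-8 - 188 + 12\right) \left(-3\right) + 26 = \left(-184\right) \left(-3\right) + 26 = 552 + 26 = 578$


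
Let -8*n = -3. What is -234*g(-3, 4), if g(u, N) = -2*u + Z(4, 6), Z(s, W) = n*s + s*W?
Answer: -7371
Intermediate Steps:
n = 3/8 (n = -⅛*(-3) = 3/8 ≈ 0.37500)
Z(s, W) = 3*s/8 + W*s (Z(s, W) = 3*s/8 + s*W = 3*s/8 + W*s)
g(u, N) = 51/2 - 2*u (g(u, N) = -2*u + (⅛)*4*(3 + 8*6) = -2*u + (⅛)*4*(3 + 48) = -2*u + (⅛)*4*51 = -2*u + 51/2 = 51/2 - 2*u)
-234*g(-3, 4) = -234*(51/2 - 2*(-3)) = -234*(51/2 + 6) = -234*63/2 = -7371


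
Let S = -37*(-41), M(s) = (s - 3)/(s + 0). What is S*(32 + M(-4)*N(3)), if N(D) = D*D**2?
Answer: 480889/4 ≈ 1.2022e+5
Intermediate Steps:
N(D) = D**3
M(s) = (-3 + s)/s
S = 1517
S*(32 + M(-4)*N(3)) = 1517*(32 + ((-3 - 4)/(-4))*3**3) = 1517*(32 - 1/4*(-7)*27) = 1517*(32 + (7/4)*27) = 1517*(32 + 189/4) = 1517*(317/4) = 480889/4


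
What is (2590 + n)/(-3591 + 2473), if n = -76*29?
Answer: -193/559 ≈ -0.34526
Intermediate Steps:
n = -2204
(2590 + n)/(-3591 + 2473) = (2590 - 2204)/(-3591 + 2473) = 386/(-1118) = 386*(-1/1118) = -193/559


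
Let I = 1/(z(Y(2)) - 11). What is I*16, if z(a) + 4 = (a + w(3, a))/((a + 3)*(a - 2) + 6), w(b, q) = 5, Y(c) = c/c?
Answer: -4/3 ≈ -1.3333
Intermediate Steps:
Y(c) = 1
z(a) = -4 + (5 + a)/(6 + (-2 + a)*(3 + a)) (z(a) = -4 + (a + 5)/((a + 3)*(a - 2) + 6) = -4 + (5 + a)/((3 + a)*(-2 + a) + 6) = -4 + (5 + a)/((-2 + a)*(3 + a) + 6) = -4 + (5 + a)/(6 + (-2 + a)*(3 + a)))
I = -1/12 (I = 1/((5 - 4*1² - 3*1)/(1*(1 + 1)) - 11) = 1/(1*(5 - 4*1 - 3)/2 - 11) = 1/(1*(½)*(5 - 4 - 3) - 11) = 1/(1*(½)*(-2) - 11) = 1/(-1 - 11) = 1/(-12) = -1/12 ≈ -0.083333)
I*16 = -1/12*16 = -4/3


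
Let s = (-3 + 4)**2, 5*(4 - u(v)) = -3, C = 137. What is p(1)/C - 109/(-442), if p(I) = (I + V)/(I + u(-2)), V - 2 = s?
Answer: 106741/423878 ≈ 0.25182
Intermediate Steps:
u(v) = 23/5 (u(v) = 4 - 1/5*(-3) = 4 + 3/5 = 23/5)
s = 1 (s = 1**2 = 1)
V = 3 (V = 2 + 1 = 3)
p(I) = (3 + I)/(23/5 + I) (p(I) = (I + 3)/(I + 23/5) = (3 + I)/(23/5 + I))
p(1)/C - 109/(-442) = (5*(3 + 1)/(23 + 5*1))/137 - 109/(-442) = (5*4/(23 + 5))*(1/137) - 109*(-1/442) = (5*4/28)*(1/137) + 109/442 = (5*(1/28)*4)*(1/137) + 109/442 = (5/7)*(1/137) + 109/442 = 5/959 + 109/442 = 106741/423878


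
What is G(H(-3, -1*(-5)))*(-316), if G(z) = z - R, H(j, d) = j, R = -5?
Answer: -632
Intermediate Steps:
G(z) = 5 + z (G(z) = z - 1*(-5) = z + 5 = 5 + z)
G(H(-3, -1*(-5)))*(-316) = (5 - 3)*(-316) = 2*(-316) = -632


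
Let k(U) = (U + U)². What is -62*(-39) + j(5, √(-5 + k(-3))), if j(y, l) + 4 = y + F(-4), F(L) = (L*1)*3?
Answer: 2407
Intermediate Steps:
k(U) = 4*U² (k(U) = (2*U)² = 4*U²)
F(L) = 3*L (F(L) = L*3 = 3*L)
j(y, l) = -16 + y (j(y, l) = -4 + (y + 3*(-4)) = -4 + (y - 12) = -4 + (-12 + y) = -16 + y)
-62*(-39) + j(5, √(-5 + k(-3))) = -62*(-39) + (-16 + 5) = 2418 - 11 = 2407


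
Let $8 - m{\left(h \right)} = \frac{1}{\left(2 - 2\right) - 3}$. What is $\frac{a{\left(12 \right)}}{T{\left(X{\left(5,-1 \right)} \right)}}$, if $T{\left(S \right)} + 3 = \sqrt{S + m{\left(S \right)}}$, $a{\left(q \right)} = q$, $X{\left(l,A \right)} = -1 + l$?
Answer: $\frac{54}{5} + \frac{6 \sqrt{111}}{5} \approx 23.443$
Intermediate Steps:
$m{\left(h \right)} = \frac{25}{3}$ ($m{\left(h \right)} = 8 - \frac{1}{\left(2 - 2\right) - 3} = 8 - \frac{1}{0 - 3} = 8 - \frac{1}{-3} = 8 - - \frac{1}{3} = 8 + \frac{1}{3} = \frac{25}{3}$)
$T{\left(S \right)} = -3 + \sqrt{\frac{25}{3} + S}$ ($T{\left(S \right)} = -3 + \sqrt{S + \frac{25}{3}} = -3 + \sqrt{\frac{25}{3} + S}$)
$\frac{a{\left(12 \right)}}{T{\left(X{\left(5,-1 \right)} \right)}} = \frac{12}{-3 + \frac{\sqrt{75 + 9 \left(-1 + 5\right)}}{3}} = \frac{12}{-3 + \frac{\sqrt{75 + 9 \cdot 4}}{3}} = \frac{12}{-3 + \frac{\sqrt{75 + 36}}{3}} = \frac{12}{-3 + \frac{\sqrt{111}}{3}}$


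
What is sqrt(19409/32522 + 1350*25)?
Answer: sqrt(35697347554498)/32522 ≈ 183.71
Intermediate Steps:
sqrt(19409/32522 + 1350*25) = sqrt(19409*(1/32522) + 33750) = sqrt(19409/32522 + 33750) = sqrt(1097636909/32522) = sqrt(35697347554498)/32522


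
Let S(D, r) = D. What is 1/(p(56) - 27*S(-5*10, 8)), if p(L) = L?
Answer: 1/1406 ≈ 0.00071124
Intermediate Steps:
1/(p(56) - 27*S(-5*10, 8)) = 1/(56 - (-135)*10) = 1/(56 - 27*(-50)) = 1/(56 + 1350) = 1/1406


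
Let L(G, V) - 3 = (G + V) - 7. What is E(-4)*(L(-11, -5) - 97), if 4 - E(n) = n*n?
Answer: 1404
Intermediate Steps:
L(G, V) = -4 + G + V (L(G, V) = 3 + ((G + V) - 7) = 3 + (-7 + G + V) = -4 + G + V)
E(n) = 4 - n² (E(n) = 4 - n*n = 4 - n²)
E(-4)*(L(-11, -5) - 97) = (4 - 1*(-4)²)*((-4 - 11 - 5) - 97) = (4 - 1*16)*(-20 - 97) = (4 - 16)*(-117) = -12*(-117) = 1404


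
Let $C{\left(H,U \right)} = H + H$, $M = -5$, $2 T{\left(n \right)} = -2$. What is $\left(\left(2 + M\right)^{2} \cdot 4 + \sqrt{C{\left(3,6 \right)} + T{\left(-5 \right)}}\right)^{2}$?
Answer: $\left(36 + \sqrt{5}\right)^{2} \approx 1462.0$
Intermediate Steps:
$T{\left(n \right)} = -1$ ($T{\left(n \right)} = \frac{1}{2} \left(-2\right) = -1$)
$C{\left(H,U \right)} = 2 H$
$\left(\left(2 + M\right)^{2} \cdot 4 + \sqrt{C{\left(3,6 \right)} + T{\left(-5 \right)}}\right)^{2} = \left(\left(2 - 5\right)^{2} \cdot 4 + \sqrt{2 \cdot 3 - 1}\right)^{2} = \left(\left(-3\right)^{2} \cdot 4 + \sqrt{6 - 1}\right)^{2} = \left(9 \cdot 4 + \sqrt{5}\right)^{2} = \left(36 + \sqrt{5}\right)^{2}$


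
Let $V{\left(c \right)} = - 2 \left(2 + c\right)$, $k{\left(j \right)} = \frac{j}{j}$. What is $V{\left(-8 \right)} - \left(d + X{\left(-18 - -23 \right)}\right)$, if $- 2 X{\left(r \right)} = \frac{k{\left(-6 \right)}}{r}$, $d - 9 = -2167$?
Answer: $\frac{21701}{10} \approx 2170.1$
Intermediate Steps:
$d = -2158$ ($d = 9 - 2167 = -2158$)
$k{\left(j \right)} = 1$
$X{\left(r \right)} = - \frac{1}{2 r}$ ($X{\left(r \right)} = - \frac{1 \frac{1}{r}}{2} = - \frac{1}{2 r}$)
$V{\left(c \right)} = -4 - 2 c$
$V{\left(-8 \right)} - \left(d + X{\left(-18 - -23 \right)}\right) = \left(-4 - -16\right) - \left(-2158 - \frac{1}{2 \left(-18 - -23\right)}\right) = \left(-4 + 16\right) - \left(-2158 - \frac{1}{2 \left(-18 + 23\right)}\right) = 12 - \left(-2158 - \frac{1}{2 \cdot 5}\right) = 12 - \left(-2158 - \frac{1}{10}\right) = 12 - - \frac{21581}{10} = 12 + \frac{21581}{10} = \frac{21701}{10}$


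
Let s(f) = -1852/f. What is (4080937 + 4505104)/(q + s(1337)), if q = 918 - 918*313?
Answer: -11479536817/382940044 ≈ -29.977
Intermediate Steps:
q = -286416 (q = 918 - 287334 = -286416)
(4080937 + 4505104)/(q + s(1337)) = (4080937 + 4505104)/(-286416 - 1852/1337) = 8586041/(-286416 - 1852*1/1337) = 8586041/(-286416 - 1852/1337) = 8586041/(-382940044/1337) = 8586041*(-1337/382940044) = -11479536817/382940044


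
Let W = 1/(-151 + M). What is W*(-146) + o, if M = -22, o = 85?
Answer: 14851/173 ≈ 85.844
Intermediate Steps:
W = -1/173 (W = 1/(-151 - 22) = 1/(-173) = -1/173 ≈ -0.0057803)
W*(-146) + o = -1/173*(-146) + 85 = 146/173 + 85 = 14851/173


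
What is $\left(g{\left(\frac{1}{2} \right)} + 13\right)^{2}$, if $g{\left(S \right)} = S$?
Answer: $\frac{729}{4} \approx 182.25$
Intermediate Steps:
$\left(g{\left(\frac{1}{2} \right)} + 13\right)^{2} = \left(\frac{1}{2} + 13\right)^{2} = \left(\frac{27}{2}\right)^{2} = \frac{729}{4}$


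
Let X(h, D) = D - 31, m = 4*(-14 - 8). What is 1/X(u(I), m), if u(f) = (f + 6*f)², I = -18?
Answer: -1/119 ≈ -0.0084034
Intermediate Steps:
m = -88 (m = 4*(-22) = -88)
u(f) = 49*f² (u(f) = (7*f)² = 49*f²)
X(h, D) = -31 + D
1/X(u(I), m) = 1/(-31 - 88) = 1/(-119) = -1/119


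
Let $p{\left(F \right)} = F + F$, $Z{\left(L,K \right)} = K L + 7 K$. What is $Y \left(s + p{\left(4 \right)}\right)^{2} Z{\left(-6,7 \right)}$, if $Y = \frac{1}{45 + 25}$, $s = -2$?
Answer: $\frac{18}{5} \approx 3.6$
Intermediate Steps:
$Z{\left(L,K \right)} = 7 K + K L$
$p{\left(F \right)} = 2 F$
$Y = \frac{1}{70} \approx 0.014286$
$Y \left(s + p{\left(4 \right)}\right)^{2} Z{\left(-6,7 \right)} = \frac{\left(-2 + 2 \cdot 4\right)^{2}}{70} \cdot 7 \left(7 - 6\right) = \frac{\left(-2 + 8\right)^{2}}{70} \cdot 7 \cdot 1 = \frac{6^{2}}{70} \cdot 7 = \frac{1}{70} \cdot 36 \cdot 7 = \frac{18}{35} \cdot 7 = \frac{18}{5}$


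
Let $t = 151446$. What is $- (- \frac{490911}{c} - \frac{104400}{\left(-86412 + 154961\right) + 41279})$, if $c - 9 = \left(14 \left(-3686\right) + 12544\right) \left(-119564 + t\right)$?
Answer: $\frac{10829711944591}{11397500561109} \approx 0.95018$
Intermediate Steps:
$c = -1245310911$ ($c = 9 + \left(14 \left(-3686\right) + 12544\right) \left(-119564 + 151446\right) = 9 + \left(-51604 + 12544\right) 31882 = 9 - 1245310920 = -1245310911$)
$- (- \frac{490911}{c} - \frac{104400}{\left(-86412 + 154961\right) + 41279}) = - (- \frac{490911}{-1245310911} - \frac{104400}{\left(-86412 + 154961\right) + 41279}) = - (\left(-490911\right) \left(- \frac{1}{1245310911}\right) - \frac{104400}{68549 + 41279}) = - (\frac{163637}{415103637} - \frac{104400}{109828}) = - (\frac{163637}{415103637} - \frac{26100}{27457}) = \left(-1\right) \left(- \frac{10829711944591}{11397500561109}\right) = \frac{10829711944591}{11397500561109}$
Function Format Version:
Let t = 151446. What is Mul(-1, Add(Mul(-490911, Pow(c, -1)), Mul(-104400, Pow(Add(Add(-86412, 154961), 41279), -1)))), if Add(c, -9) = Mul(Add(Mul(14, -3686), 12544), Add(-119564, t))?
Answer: Rational(10829711944591, 11397500561109) ≈ 0.95018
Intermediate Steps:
c = -1245310911 (c = Add(9, Mul(Add(Mul(14, -3686), 12544), Add(-119564, 151446))) = Add(9, Mul(Add(-51604, 12544), 31882)) = Add(9, Mul(-39060, 31882)) = Add(9, -1245310920) = -1245310911)
Mul(-1, Add(Mul(-490911, Pow(c, -1)), Mul(-104400, Pow(Add(Add(-86412, 154961), 41279), -1)))) = Mul(-1, Add(Mul(-490911, Pow(-1245310911, -1)), Mul(-104400, Pow(Add(Add(-86412, 154961), 41279), -1)))) = Mul(-1, Add(Mul(-490911, Rational(-1, 1245310911)), Mul(-104400, Pow(Add(68549, 41279), -1)))) = Mul(-1, Add(Rational(163637, 415103637), Mul(-104400, Pow(109828, -1)))) = Mul(-1, Add(Rational(163637, 415103637), Mul(-104400, Rational(1, 109828)))) = Mul(-1, Add(Rational(163637, 415103637), Rational(-26100, 27457))) = Mul(-1, Rational(-10829711944591, 11397500561109)) = Rational(10829711944591, 11397500561109)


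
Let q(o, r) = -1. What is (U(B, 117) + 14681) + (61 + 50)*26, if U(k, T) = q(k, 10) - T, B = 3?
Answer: 17449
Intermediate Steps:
U(k, T) = -1 - T
(U(B, 117) + 14681) + (61 + 50)*26 = ((-1 - 1*117) + 14681) + (61 + 50)*26 = ((-1 - 117) + 14681) + 111*26 = (-118 + 14681) + 2886 = 14563 + 2886 = 17449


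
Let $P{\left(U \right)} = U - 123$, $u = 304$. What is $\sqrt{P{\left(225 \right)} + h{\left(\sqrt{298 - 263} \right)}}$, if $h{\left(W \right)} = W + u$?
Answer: $\sqrt{406 + \sqrt{35}} \approx 20.296$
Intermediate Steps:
$P{\left(U \right)} = -123 + U$
$h{\left(W \right)} = 304 + W$ ($h{\left(W \right)} = W + 304 = 304 + W$)
$\sqrt{P{\left(225 \right)} + h{\left(\sqrt{298 - 263} \right)}} = \sqrt{\left(-123 + 225\right) + \left(304 + \sqrt{298 - 263}\right)} = \sqrt{102 + \left(304 + \sqrt{35}\right)} = \sqrt{406 + \sqrt{35}}$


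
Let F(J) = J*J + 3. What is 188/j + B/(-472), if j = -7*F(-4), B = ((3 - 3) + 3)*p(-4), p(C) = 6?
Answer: -45565/31388 ≈ -1.4517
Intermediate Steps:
F(J) = 3 + J² (F(J) = J² + 3 = 3 + J²)
B = 18 (B = ((3 - 3) + 3)*6 = (0 + 3)*6 = 3*6 = 18)
j = -133 (j = -7*(3 + (-4)²) = -7*(3 + 16) = -7*19 = -133)
188/j + B/(-472) = 188/(-133) + 18/(-472) = 188*(-1/133) + 18*(-1/472) = -188/133 - 9/236 = -45565/31388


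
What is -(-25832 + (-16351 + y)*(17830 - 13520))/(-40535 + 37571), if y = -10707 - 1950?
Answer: -31262578/741 ≈ -42190.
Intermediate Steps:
y = -12657
-(-25832 + (-16351 + y)*(17830 - 13520))/(-40535 + 37571) = -(-25832 + (-16351 - 12657)*(17830 - 13520))/(-40535 + 37571) = -(-25832 - 29008*4310)/(-2964) = -(-25832 - 125024480)*(-1)/2964 = -(-125050312)*(-1)/2964 = -1*31262578/741 = -31262578/741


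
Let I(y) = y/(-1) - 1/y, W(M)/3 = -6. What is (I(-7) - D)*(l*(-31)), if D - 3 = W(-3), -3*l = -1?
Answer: -4805/21 ≈ -228.81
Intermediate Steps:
W(M) = -18 (W(M) = 3*(-6) = -18)
l = ⅓ (l = -⅓*(-1) = ⅓ ≈ 0.33333)
D = -15 (D = 3 - 18 = -15)
I(y) = -y - 1/y (I(y) = y*(-1) - 1/y = -y - 1/y)
(I(-7) - D)*(l*(-31)) = ((-1*(-7) - 1/(-7)) - 1*(-15))*((⅓)*(-31)) = ((7 - 1*(-⅐)) + 15)*(-31/3) = ((7 + ⅐) + 15)*(-31/3) = (50/7 + 15)*(-31/3) = (155/7)*(-31/3) = -4805/21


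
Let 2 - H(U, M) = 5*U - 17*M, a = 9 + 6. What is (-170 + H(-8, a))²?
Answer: 16129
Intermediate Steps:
a = 15
H(U, M) = 2 - 5*U + 17*M (H(U, M) = 2 - (5*U - 17*M) = 2 - (-17*M + 5*U) = 2 + (-5*U + 17*M) = 2 - 5*U + 17*M)
(-170 + H(-8, a))² = (-170 + (2 - 5*(-8) + 17*15))² = (-170 + (2 + 40 + 255))² = (-170 + 297)² = 127² = 16129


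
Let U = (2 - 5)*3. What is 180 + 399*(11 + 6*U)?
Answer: -16977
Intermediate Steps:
U = -9 (U = -3*3 = -9)
180 + 399*(11 + 6*U) = 180 + 399*(11 + 6*(-9)) = 180 + 399*(11 - 54) = 180 + 399*(-43) = 180 - 17157 = -16977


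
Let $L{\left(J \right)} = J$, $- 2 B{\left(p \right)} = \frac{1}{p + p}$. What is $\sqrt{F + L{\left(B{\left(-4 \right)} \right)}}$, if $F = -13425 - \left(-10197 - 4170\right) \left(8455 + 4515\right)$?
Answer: $\frac{\sqrt{2981225041}}{4} \approx 13650.0$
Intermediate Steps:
$B{\left(p \right)} = - \frac{1}{4 p}$ ($B{\left(p \right)} = - \frac{1}{2 \left(p + p\right)} = - \frac{1}{2 \cdot 2 p} = - \frac{\frac{1}{2} \frac{1}{p}}{2} = - \frac{1}{4 p}$)
$F = 186326565$ ($F = -13425 - \left(-14367\right) 12970 = -13425 - -186339990 = -13425 + 186339990 = 186326565$)
$\sqrt{F + L{\left(B{\left(-4 \right)} \right)}} = \sqrt{186326565 - \frac{1}{4 \left(-4\right)}} = \sqrt{186326565 - - \frac{1}{16}} = \sqrt{186326565 + \frac{1}{16}} = \sqrt{\frac{2981225041}{16}} = \frac{\sqrt{2981225041}}{4}$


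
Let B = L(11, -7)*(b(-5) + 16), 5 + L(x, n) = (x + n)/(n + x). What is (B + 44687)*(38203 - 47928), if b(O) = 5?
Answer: -433764175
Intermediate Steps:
L(x, n) = -4 (L(x, n) = -5 + (x + n)/(n + x) = -5 + (n + x)/(n + x) = -5 + 1 = -4)
B = -84 (B = -4*(5 + 16) = -4*21 = -84)
(B + 44687)*(38203 - 47928) = (-84 + 44687)*(38203 - 47928) = 44603*(-9725) = -433764175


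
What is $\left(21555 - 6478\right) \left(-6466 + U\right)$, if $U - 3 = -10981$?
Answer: $-263003188$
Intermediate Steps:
$U = -10978$ ($U = 3 - 10981 = -10978$)
$\left(21555 - 6478\right) \left(-6466 + U\right) = \left(21555 - 6478\right) \left(-6466 - 10978\right) = 15077 \left(-17444\right) = -263003188$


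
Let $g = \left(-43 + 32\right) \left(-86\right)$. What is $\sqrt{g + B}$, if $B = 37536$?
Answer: $\sqrt{38482} \approx 196.17$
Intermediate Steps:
$g = 946$ ($g = \left(-11\right) \left(-86\right) = 946$)
$\sqrt{g + B} = \sqrt{946 + 37536} = \sqrt{38482}$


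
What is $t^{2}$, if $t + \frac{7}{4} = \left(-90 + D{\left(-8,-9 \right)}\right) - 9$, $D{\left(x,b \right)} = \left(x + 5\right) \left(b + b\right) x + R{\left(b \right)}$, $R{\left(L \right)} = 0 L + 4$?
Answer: $\frac{4473225}{16} \approx 2.7958 \cdot 10^{5}$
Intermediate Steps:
$R{\left(L \right)} = 4$ ($R{\left(L \right)} = 0 + 4 = 4$)
$D{\left(x,b \right)} = 4 + 2 b x \left(5 + x\right)$ ($D{\left(x,b \right)} = \left(x + 5\right) \left(b + b\right) x + 4 = \left(5 + x\right) 2 b x + 4 = 2 b \left(5 + x\right) x + 4 = 2 b x \left(5 + x\right) + 4 = 4 + 2 b x \left(5 + x\right)$)
$t = - \frac{2115}{4}$ ($t = - \frac{7}{4} + \left(\left(-90 + \left(4 + 2 \left(-9\right) \left(-8\right)^{2} + 10 \left(-9\right) \left(-8\right)\right)\right) - 9\right) = - \frac{7}{4} + \left(\left(-90 + \left(4 + 2 \left(-9\right) 64 + 720\right)\right) - 9\right) = - \frac{7}{4} + \left(\left(-90 + \left(4 - 1152 + 720\right)\right) - 9\right) = - \frac{7}{4} - 527 = - \frac{2115}{4} \approx -528.75$)
$t^{2} = \left(- \frac{2115}{4}\right)^{2} = \frac{4473225}{16}$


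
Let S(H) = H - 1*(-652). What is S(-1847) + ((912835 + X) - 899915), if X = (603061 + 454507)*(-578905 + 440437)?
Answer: -146439314099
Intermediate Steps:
S(H) = 652 + H (S(H) = H + 652 = 652 + H)
X = -146439325824 (X = 1057568*(-138468) = -146439325824)
S(-1847) + ((912835 + X) - 899915) = (652 - 1847) + ((912835 - 146439325824) - 899915) = -1195 + (-146438412989 - 899915) = -1195 - 146439312904 = -146439314099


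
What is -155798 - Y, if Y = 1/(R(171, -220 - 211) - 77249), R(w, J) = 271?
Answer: -11993018443/76978 ≈ -1.5580e+5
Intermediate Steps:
Y = -1/76978 (Y = 1/(271 - 77249) = 1/(-76978) = -1/76978 ≈ -1.2991e-5)
-155798 - Y = -155798 - 1*(-1/76978) = -155798 + 1/76978 = -11993018443/76978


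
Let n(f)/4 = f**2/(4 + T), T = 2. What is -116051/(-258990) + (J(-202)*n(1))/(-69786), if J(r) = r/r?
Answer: 4049281213/9036938070 ≈ 0.44808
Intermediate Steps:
J(r) = 1
n(f) = 2*f**2/3 (n(f) = 4*(f**2/(4 + 2)) = 4*(f**2/6) = 2*f**2/3)
-116051/(-258990) + (J(-202)*n(1))/(-69786) = -116051/(-258990) + (1*((2/3)*1**2))/(-69786) = -116051*(-1/258990) + (1*((2/3)*1))*(-1/69786) = 116051/258990 + (1*(2/3))*(-1/69786) = 116051/258990 + (2/3)*(-1/69786) = 116051/258990 - 1/104679 = 4049281213/9036938070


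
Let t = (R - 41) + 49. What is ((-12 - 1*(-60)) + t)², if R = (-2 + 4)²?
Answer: 3600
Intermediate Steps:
R = 4 (R = 2² = 4)
t = 12 (t = (4 - 41) + 49 = -37 + 49 = 12)
((-12 - 1*(-60)) + t)² = ((-12 - 1*(-60)) + 12)² = ((-12 + 60) + 12)² = (48 + 12)² = 60² = 3600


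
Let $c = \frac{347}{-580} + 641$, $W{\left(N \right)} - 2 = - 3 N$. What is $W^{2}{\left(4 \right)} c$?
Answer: $\frac{1857165}{29} \approx 64040.0$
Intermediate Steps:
$W{\left(N \right)} = 2 - 3 N$
$c = \frac{371433}{580}$ ($c = 347 \left(- \frac{1}{580}\right) + 641 = - \frac{347}{580} + 641 = \frac{371433}{580} \approx 640.4$)
$W^{2}{\left(4 \right)} c = \left(2 - 12\right)^{2} \cdot \frac{371433}{580} = \left(-10\right)^{2} \cdot \frac{371433}{580} = 100 \cdot \frac{371433}{580} = \frac{1857165}{29}$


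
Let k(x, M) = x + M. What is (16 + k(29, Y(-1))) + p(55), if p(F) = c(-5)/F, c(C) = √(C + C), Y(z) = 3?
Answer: 48 + I*√10/55 ≈ 48.0 + 0.057496*I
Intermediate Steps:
c(C) = √2*√C (c(C) = √(2*C) = √2*√C)
k(x, M) = M + x
p(F) = I*√10/F (p(F) = (√2*√(-5))/F = (√2*(I*√5))/F = (I*√10)/F = I*√10/F)
(16 + k(29, Y(-1))) + p(55) = (16 + (3 + 29)) + I*√10/55 = (16 + 32) + I*√10*(1/55) = 48 + I*√10/55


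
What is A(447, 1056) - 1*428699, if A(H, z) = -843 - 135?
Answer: -429677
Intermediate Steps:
A(H, z) = -978
A(447, 1056) - 1*428699 = -978 - 1*428699 = -978 - 428699 = -429677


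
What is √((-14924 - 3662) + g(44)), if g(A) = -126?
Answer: 2*I*√4678 ≈ 136.79*I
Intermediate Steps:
√((-14924 - 3662) + g(44)) = √((-14924 - 3662) - 126) = √(-18586 - 126) = √(-18712) = 2*I*√4678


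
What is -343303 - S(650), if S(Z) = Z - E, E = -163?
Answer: -344116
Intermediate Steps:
S(Z) = 163 + Z (S(Z) = Z - 1*(-163) = Z + 163 = 163 + Z)
-343303 - S(650) = -343303 - (163 + 650) = -343303 - 1*813 = -343303 - 813 = -344116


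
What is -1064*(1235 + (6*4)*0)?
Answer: -1314040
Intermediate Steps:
-1064*(1235 + (6*4)*0) = -1064*(1235 + 24*0) = -1064*(1235 + 0) = -1064*1235 = -1314040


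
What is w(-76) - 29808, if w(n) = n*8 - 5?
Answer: -30421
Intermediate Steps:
w(n) = -5 + 8*n (w(n) = 8*n - 5 = -5 + 8*n)
w(-76) - 29808 = (-5 + 8*(-76)) - 29808 = (-5 - 608) - 29808 = -613 - 29808 = -30421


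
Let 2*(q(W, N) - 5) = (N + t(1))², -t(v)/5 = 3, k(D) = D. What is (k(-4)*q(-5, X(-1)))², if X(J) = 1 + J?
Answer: 220900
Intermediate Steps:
t(v) = -15 (t(v) = -5*3 = -15)
q(W, N) = 5 + (-15 + N)²/2 (q(W, N) = 5 + (N - 15)²/2 = 5 + (-15 + N)²/2)
(k(-4)*q(-5, X(-1)))² = (-4*(5 + (-15 + (1 - 1))²/2))² = (-4*(5 + (-15 + 0)²/2))² = (-4*(5 + (½)*(-15)²))² = (-4*(5 + (½)*225))² = (-4*(5 + 225/2))² = (-4*235/2)² = (-470)² = 220900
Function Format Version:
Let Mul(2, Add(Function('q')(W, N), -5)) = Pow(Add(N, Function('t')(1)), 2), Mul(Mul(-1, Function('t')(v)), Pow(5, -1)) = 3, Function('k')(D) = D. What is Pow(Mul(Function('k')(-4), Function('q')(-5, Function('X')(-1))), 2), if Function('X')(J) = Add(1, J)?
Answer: 220900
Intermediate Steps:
Function('t')(v) = -15 (Function('t')(v) = Mul(-5, 3) = -15)
Function('q')(W, N) = Add(5, Mul(Rational(1, 2), Pow(Add(-15, N), 2))) (Function('q')(W, N) = Add(5, Mul(Rational(1, 2), Pow(Add(N, -15), 2))) = Add(5, Mul(Rational(1, 2), Pow(Add(-15, N), 2))))
Pow(Mul(Function('k')(-4), Function('q')(-5, Function('X')(-1))), 2) = Pow(Mul(-4, Add(5, Mul(Rational(1, 2), Pow(Add(-15, Add(1, -1)), 2)))), 2) = Pow(Mul(-4, Add(5, Mul(Rational(1, 2), Pow(Add(-15, 0), 2)))), 2) = Pow(Mul(-4, Add(5, Mul(Rational(1, 2), Pow(-15, 2)))), 2) = Pow(Mul(-4, Add(5, Mul(Rational(1, 2), 225))), 2) = Pow(Mul(-4, Add(5, Rational(225, 2))), 2) = Pow(Mul(-4, Rational(235, 2)), 2) = Pow(-470, 2) = 220900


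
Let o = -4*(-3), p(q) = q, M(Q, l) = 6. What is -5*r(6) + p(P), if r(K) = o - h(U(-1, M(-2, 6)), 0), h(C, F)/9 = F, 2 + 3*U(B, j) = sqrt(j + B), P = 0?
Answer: -60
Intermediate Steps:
U(B, j) = -2/3 + sqrt(B + j)/3 (U(B, j) = -2/3 + sqrt(j + B)/3 = -2/3 + sqrt(B + j)/3)
h(C, F) = 9*F
o = 12
r(K) = 12 (r(K) = 12 - 9*0 = 12 - 1*0 = 12 + 0 = 12)
-5*r(6) + p(P) = -5*12 + 0 = -60 + 0 = -60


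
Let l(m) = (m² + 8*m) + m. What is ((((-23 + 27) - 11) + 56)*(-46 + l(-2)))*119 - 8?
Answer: -349868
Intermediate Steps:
l(m) = m² + 9*m
((((-23 + 27) - 11) + 56)*(-46 + l(-2)))*119 - 8 = ((((-23 + 27) - 11) + 56)*(-46 - 2*(9 - 2)))*119 - 8 = (((4 - 11) + 56)*(-46 - 2*7))*119 - 8 = ((-7 + 56)*(-46 - 14))*119 - 8 = (49*(-60))*119 - 8 = -2940*119 - 8 = -349860 - 8 = -349868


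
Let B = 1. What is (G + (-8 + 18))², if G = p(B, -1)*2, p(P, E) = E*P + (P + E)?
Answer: 64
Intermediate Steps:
p(P, E) = E + P + E*P (p(P, E) = E*P + (E + P) = E + P + E*P)
G = -2 (G = (-1 + 1 - 1*1)*2 = (-1 + 1 - 1)*2 = -1*2 = -2)
(G + (-8 + 18))² = (-2 + (-8 + 18))² = (-2 + 10)² = 8² = 64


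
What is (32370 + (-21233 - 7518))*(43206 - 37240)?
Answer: 21590954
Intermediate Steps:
(32370 + (-21233 - 7518))*(43206 - 37240) = (32370 - 28751)*5966 = 3619*5966 = 21590954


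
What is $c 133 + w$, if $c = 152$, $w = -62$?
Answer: $20154$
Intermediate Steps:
$c 133 + w = 152 \cdot 133 - 62 = 20216 - 62 = 20154$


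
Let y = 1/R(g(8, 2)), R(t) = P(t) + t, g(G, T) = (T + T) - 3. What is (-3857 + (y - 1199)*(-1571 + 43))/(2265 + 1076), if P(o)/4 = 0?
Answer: 1826687/3341 ≈ 546.75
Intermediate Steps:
g(G, T) = -3 + 2*T (g(G, T) = 2*T - 3 = -3 + 2*T)
P(o) = 0 (P(o) = 4*0 = 0)
R(t) = t (R(t) = 0 + t = t)
y = 1 (y = 1/(-3 + 2*2) = 1/(-3 + 4) = 1/1 = 1)
(-3857 + (y - 1199)*(-1571 + 43))/(2265 + 1076) = (-3857 + (1 - 1199)*(-1571 + 43))/(2265 + 1076) = (-3857 - 1198*(-1528))/3341 = (-3857 + 1830544)*(1/3341) = 1826687*(1/3341) = 1826687/3341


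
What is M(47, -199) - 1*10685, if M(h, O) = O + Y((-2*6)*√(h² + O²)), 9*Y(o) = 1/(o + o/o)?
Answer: -589757713885/54185751 - 4*√41810/18061917 ≈ -10884.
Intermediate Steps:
Y(o) = 1/(9*(1 + o)) (Y(o) = 1/(9*(o + o/o)) = 1/(9*(o + 1)) = 1/(9*(1 + o)))
M(h, O) = O + 1/(9*(1 - 12*√(O² + h²))) (M(h, O) = O + 1/(9*(1 + (-2*6)*√(h² + O²))) = O + 1/(9*(1 - 12*√(O² + h²))))
M(47, -199) - 1*10685 = (-199 - 1/(9*(-1 + 12*√((-199)² + 47²)))) - 1*10685 = (-199 - 1/(9*(-1 + 12*√(39601 + 2209)))) - 10685 = (-199 - 1/(9*(-1 + 12*√41810))) - 10685 = -10884 - 1/(9*(-1 + 12*√41810))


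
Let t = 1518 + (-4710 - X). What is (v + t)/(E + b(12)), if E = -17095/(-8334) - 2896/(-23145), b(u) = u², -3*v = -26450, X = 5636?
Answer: -728697180/9398673653 ≈ -0.077532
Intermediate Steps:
t = -8828 (t = 1518 + (-4710 - 1*5636) = 1518 + (-4710 - 5636) = 1518 - 10346 = -8828)
v = 26450/3 (v = -⅓*(-26450) = 26450/3 ≈ 8816.7)
E = 139933013/64296810 (E = -17095*(-1/8334) - 2896*(-1/23145) = 17095/8334 + 2896/23145 = 139933013/64296810 ≈ 2.1764)
(v + t)/(E + b(12)) = (26450/3 - 8828)/(139933013/64296810 + 12²) = -34/(3*(139933013/64296810 + 144)) = -34/(3*9398673653/64296810) = -34/3*64296810/9398673653 = -728697180/9398673653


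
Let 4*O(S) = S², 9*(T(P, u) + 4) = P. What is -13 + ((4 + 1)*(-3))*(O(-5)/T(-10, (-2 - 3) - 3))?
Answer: 983/184 ≈ 5.3424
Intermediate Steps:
T(P, u) = -4 + P/9
O(S) = S²/4
-13 + ((4 + 1)*(-3))*(O(-5)/T(-10, (-2 - 3) - 3)) = -13 + ((4 + 1)*(-3))*(((¼)*(-5)²)/(-4 + (⅑)*(-10))) = -13 + (5*(-3))*(((¼)*25)/(-4 - 10/9)) = -13 - 375/(4*(-46/9)) = -13 - 375*(-9)/(4*46) = -13 - 15*(-225/184) = -13 + 3375/184 = 983/184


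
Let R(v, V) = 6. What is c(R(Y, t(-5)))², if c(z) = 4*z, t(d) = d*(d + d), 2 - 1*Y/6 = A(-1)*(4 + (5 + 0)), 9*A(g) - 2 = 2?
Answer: 576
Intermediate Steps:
A(g) = 4/9 (A(g) = 2/9 + (⅑)*2 = 2/9 + 2/9 = 4/9)
Y = -12 (Y = 12 - 8*(4 + (5 + 0))/3 = 12 - 8*(4 + 5)/3 = 12 - 8*9/3 = 12 - 6*4 = 12 - 24 = -12)
t(d) = 2*d² (t(d) = d*(2*d) = 2*d²)
c(R(Y, t(-5)))² = (4*6)² = 24² = 576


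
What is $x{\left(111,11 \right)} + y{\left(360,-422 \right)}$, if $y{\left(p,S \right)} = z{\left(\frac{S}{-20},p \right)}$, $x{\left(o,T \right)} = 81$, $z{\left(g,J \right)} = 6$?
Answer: $87$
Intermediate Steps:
$y{\left(p,S \right)} = 6$
$x{\left(111,11 \right)} + y{\left(360,-422 \right)} = 81 + 6 = 87$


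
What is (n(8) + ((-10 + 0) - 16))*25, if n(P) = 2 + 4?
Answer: -500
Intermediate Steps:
n(P) = 6
(n(8) + ((-10 + 0) - 16))*25 = (6 + ((-10 + 0) - 16))*25 = (6 + (-10 - 16))*25 = (6 - 26)*25 = -20*25 = -500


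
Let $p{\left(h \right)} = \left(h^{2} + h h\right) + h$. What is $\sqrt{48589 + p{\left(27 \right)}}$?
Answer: $\sqrt{50074} \approx 223.77$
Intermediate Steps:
$p{\left(h \right)} = h + 2 h^{2}$ ($p{\left(h \right)} = \left(h^{2} + h^{2}\right) + h = 2 h^{2} + h = h + 2 h^{2}$)
$\sqrt{48589 + p{\left(27 \right)}} = \sqrt{48589 + 27 \left(1 + 2 \cdot 27\right)} = \sqrt{48589 + 27 \left(1 + 54\right)} = \sqrt{48589 + 27 \cdot 55} = \sqrt{48589 + 1485} = \sqrt{50074}$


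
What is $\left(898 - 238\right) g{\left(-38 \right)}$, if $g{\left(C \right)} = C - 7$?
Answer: $-29700$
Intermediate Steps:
$g{\left(C \right)} = -7 + C$ ($g{\left(C \right)} = C - 7 = -7 + C$)
$\left(898 - 238\right) g{\left(-38 \right)} = \left(898 - 238\right) \left(-7 - 38\right) = 660 \left(-45\right) = -29700$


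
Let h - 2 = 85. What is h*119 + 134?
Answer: 10487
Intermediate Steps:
h = 87 (h = 2 + 85 = 87)
h*119 + 134 = 87*119 + 134 = 10353 + 134 = 10487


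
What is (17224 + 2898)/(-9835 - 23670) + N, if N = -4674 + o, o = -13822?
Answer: -619728602/33505 ≈ -18497.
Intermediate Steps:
N = -18496 (N = -4674 - 13822 = -18496)
(17224 + 2898)/(-9835 - 23670) + N = (17224 + 2898)/(-9835 - 23670) - 18496 = 20122/(-33505) - 18496 = 20122*(-1/33505) - 18496 = -20122/33505 - 18496 = -619728602/33505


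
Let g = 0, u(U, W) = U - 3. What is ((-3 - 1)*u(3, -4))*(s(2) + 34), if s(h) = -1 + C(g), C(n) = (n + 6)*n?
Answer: 0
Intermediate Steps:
u(U, W) = -3 + U
C(n) = n*(6 + n) (C(n) = (6 + n)*n = n*(6 + n))
s(h) = -1 (s(h) = -1 + 0*(6 + 0) = -1 + 0*6 = -1 + 0 = -1)
((-3 - 1)*u(3, -4))*(s(2) + 34) = ((-3 - 1)*(-3 + 3))*(-1 + 34) = -4*0*33 = 0*33 = 0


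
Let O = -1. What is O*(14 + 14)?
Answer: -28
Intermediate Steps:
O*(14 + 14) = -(14 + 14) = -1*28 = -28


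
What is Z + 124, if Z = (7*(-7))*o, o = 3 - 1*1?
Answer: 26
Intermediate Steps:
o = 2 (o = 3 - 1 = 2)
Z = -98 (Z = (7*(-7))*2 = -49*2 = -98)
Z + 124 = -98 + 124 = 26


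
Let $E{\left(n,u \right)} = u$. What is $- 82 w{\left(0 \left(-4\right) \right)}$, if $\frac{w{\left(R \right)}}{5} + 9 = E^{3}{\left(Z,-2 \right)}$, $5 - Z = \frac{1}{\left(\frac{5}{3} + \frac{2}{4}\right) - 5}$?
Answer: $6970$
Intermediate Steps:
$Z = \frac{91}{17}$ ($Z = 5 - \frac{1}{\left(\frac{5}{3} + \frac{2}{4}\right) - 5} = 5 - \frac{1}{\left(5 \cdot \frac{1}{3} + 2 \cdot \frac{1}{4}\right) - 5} = 5 - \frac{1}{\left(\frac{5}{3} + \frac{1}{2}\right) - 5} = 5 - \frac{1}{\frac{13}{6} - 5} = 5 - \frac{1}{- \frac{17}{6}} = 5 - - \frac{6}{17} = 5 + \frac{6}{17} = \frac{91}{17} \approx 5.3529$)
$w{\left(R \right)} = -85$ ($w{\left(R \right)} = -45 + 5 \left(-2\right)^{3} = -45 + 5 \left(-8\right) = -45 - 40 = -85$)
$- 82 w{\left(0 \left(-4\right) \right)} = \left(-82\right) \left(-85\right) = 6970$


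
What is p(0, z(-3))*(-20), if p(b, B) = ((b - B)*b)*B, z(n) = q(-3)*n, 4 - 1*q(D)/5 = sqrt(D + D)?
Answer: 0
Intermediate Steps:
q(D) = 20 - 5*sqrt(2)*sqrt(D) (q(D) = 20 - 5*sqrt(D + D) = 20 - 5*sqrt(2)*sqrt(D))
z(n) = n*(20 - 5*I*sqrt(6)) (z(n) = (20 - 5*sqrt(2)*sqrt(-3))*n = (20 - 5*sqrt(2)*I*sqrt(3))*n = (20 - 5*I*sqrt(6))*n = n*(20 - 5*I*sqrt(6)))
p(b, B) = B*b*(b - B) (p(b, B) = (b*(b - B))*B = B*b*(b - B))
p(0, z(-3))*(-20) = ((5*(-3)*(4 - I*sqrt(6)))*0*(0 - 5*(-3)*(4 - I*sqrt(6))))*(-20) = ((-60 + 15*I*sqrt(6))*0*(0 - (-60 + 15*I*sqrt(6))))*(-20) = ((-60 + 15*I*sqrt(6))*0*(0 + (60 - 15*I*sqrt(6))))*(-20) = ((-60 + 15*I*sqrt(6))*0*(60 - 15*I*sqrt(6)))*(-20) = 0*(-20) = 0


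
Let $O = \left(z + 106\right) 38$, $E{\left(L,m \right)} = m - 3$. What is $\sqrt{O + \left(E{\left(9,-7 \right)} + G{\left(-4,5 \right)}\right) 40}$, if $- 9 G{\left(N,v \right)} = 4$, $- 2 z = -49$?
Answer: $\frac{\sqrt{40871}}{3} \approx 67.389$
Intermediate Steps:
$z = \frac{49}{2}$ ($z = \left(- \frac{1}{2}\right) \left(-49\right) = \frac{49}{2} \approx 24.5$)
$G{\left(N,v \right)} = - \frac{4}{9}$ ($G{\left(N,v \right)} = \left(- \frac{1}{9}\right) 4 = - \frac{4}{9}$)
$E{\left(L,m \right)} = -3 + m$ ($E{\left(L,m \right)} = m - 3 = -3 + m$)
$O = 4959$ ($O = \left(\frac{49}{2} + 106\right) 38 = \frac{261}{2} \cdot 38 = 4959$)
$\sqrt{O + \left(E{\left(9,-7 \right)} + G{\left(-4,5 \right)}\right) 40} = \sqrt{4959 + \left(\left(-3 - 7\right) - \frac{4}{9}\right) 40} = \sqrt{4959 + \left(-10 - \frac{4}{9}\right) 40} = \sqrt{4959 - \frac{3760}{9}} = \sqrt{\frac{40871}{9}} = \frac{\sqrt{40871}}{3}$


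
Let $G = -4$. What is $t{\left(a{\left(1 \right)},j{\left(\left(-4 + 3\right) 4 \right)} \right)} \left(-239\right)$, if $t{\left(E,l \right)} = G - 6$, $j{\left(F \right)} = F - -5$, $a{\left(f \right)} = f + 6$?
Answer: $2390$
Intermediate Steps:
$a{\left(f \right)} = 6 + f$
$j{\left(F \right)} = 5 + F$ ($j{\left(F \right)} = F + 5 = 5 + F$)
$t{\left(E,l \right)} = -10$ ($t{\left(E,l \right)} = -4 - 6 = -10$)
$t{\left(a{\left(1 \right)},j{\left(\left(-4 + 3\right) 4 \right)} \right)} \left(-239\right) = \left(-10\right) \left(-239\right) = 2390$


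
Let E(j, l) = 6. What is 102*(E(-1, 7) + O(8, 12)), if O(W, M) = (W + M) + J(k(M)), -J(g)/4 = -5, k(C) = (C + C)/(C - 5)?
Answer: 4692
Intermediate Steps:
k(C) = 2*C/(-5 + C) (k(C) = (2*C)/(-5 + C) = 2*C/(-5 + C))
J(g) = 20 (J(g) = -4*(-5) = 20)
O(W, M) = 20 + M + W (O(W, M) = (W + M) + 20 = (M + W) + 20 = 20 + M + W)
102*(E(-1, 7) + O(8, 12)) = 102*(6 + (20 + 12 + 8)) = 102*(6 + 40) = 102*46 = 4692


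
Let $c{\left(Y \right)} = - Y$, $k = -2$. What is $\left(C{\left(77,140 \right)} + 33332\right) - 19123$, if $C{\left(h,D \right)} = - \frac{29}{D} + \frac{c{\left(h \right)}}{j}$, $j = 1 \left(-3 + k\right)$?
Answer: $\frac{1991387}{140} \approx 14224.0$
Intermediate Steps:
$j = -5$ ($j = 1 \left(-3 - 2\right) = 1 \left(-5\right) = -5$)
$C{\left(h,D \right)} = - \frac{29}{D} + \frac{h}{5}$ ($C{\left(h,D \right)} = - \frac{29}{D} + \frac{\left(-1\right) h}{-5} = - \frac{29}{D} + - h \left(- \frac{1}{5}\right) = - \frac{29}{D} + \frac{h}{5}$)
$\left(C{\left(77,140 \right)} + 33332\right) - 19123 = \left(\left(- \frac{29}{140} + \frac{1}{5} \cdot 77\right) + 33332\right) - 19123 = \left(\left(\left(-29\right) \frac{1}{140} + \frac{77}{5}\right) + 33332\right) - 19123 = \left(\left(- \frac{29}{140} + \frac{77}{5}\right) + 33332\right) - 19123 = \left(\frac{2127}{140} + 33332\right) - 19123 = \frac{4668607}{140} - 19123 = \frac{1991387}{140}$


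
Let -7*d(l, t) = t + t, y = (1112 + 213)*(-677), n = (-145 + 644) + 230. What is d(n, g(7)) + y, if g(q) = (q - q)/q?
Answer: -897025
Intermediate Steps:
g(q) = 0 (g(q) = 0/q = 0)
n = 729 (n = 499 + 230 = 729)
y = -897025 (y = 1325*(-677) = -897025)
d(l, t) = -2*t/7 (d(l, t) = -(t + t)/7 = -2*t/7)
d(n, g(7)) + y = -2/7*0 - 897025 = 0 - 897025 = -897025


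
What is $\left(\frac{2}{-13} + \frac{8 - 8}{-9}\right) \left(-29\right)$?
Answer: $\frac{58}{13} \approx 4.4615$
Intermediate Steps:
$\left(\frac{2}{-13} + \frac{8 - 8}{-9}\right) \left(-29\right) = \left(2 \left(- \frac{1}{13}\right) + 0 \left(- \frac{1}{9}\right)\right) \left(-29\right) = \left(- \frac{2}{13} + 0\right) \left(-29\right) = \left(- \frac{2}{13}\right) \left(-29\right) = \frac{58}{13}$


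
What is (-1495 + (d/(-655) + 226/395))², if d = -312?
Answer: 5975988967039441/2677545025 ≈ 2.2319e+6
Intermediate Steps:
(-1495 + (d/(-655) + 226/395))² = (-1495 + (-312/(-655) + 226/395))² = (-1495 + (-312*(-1/655) + 226*(1/395)))² = (-1495 + (312/655 + 226/395))² = (-1495 + 54254/51745)² = (-77304521/51745)² = 5975988967039441/2677545025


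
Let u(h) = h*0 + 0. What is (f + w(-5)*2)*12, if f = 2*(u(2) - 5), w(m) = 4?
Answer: -24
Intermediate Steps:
u(h) = 0 (u(h) = 0 + 0 = 0)
f = -10 (f = 2*(0 - 5) = 2*(-5) = -10)
(f + w(-5)*2)*12 = (-10 + 4*2)*12 = (-10 + 8)*12 = -2*12 = -24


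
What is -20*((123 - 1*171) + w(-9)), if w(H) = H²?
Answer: -660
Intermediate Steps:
-20*((123 - 1*171) + w(-9)) = -20*((123 - 1*171) + (-9)²) = -20*((123 - 171) + 81) = -20*(-48 + 81) = -20*33 = -660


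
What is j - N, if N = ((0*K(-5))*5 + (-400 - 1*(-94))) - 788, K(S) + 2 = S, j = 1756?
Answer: 2850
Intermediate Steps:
K(S) = -2 + S
N = -1094 (N = ((0*(-2 - 5))*5 + (-400 - 1*(-94))) - 788 = ((0*(-7))*5 + (-400 + 94)) - 788 = (0*5 - 306) - 788 = (0 - 306) - 788 = -306 - 788 = -1094)
j - N = 1756 - 1*(-1094) = 1756 + 1094 = 2850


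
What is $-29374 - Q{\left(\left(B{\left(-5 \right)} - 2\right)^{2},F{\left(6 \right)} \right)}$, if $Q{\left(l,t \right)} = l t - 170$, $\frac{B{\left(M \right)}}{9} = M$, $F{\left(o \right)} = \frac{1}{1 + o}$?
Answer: $- \frac{206637}{7} \approx -29520.0$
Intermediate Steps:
$B{\left(M \right)} = 9 M$
$Q{\left(l,t \right)} = -170 + l t$
$-29374 - Q{\left(\left(B{\left(-5 \right)} - 2\right)^{2},F{\left(6 \right)} \right)} = -29374 - \left(-170 + \frac{\left(9 \left(-5\right) - 2\right)^{2}}{1 + 6}\right) = -29374 - \left(-170 + \frac{\left(-45 - 2\right)^{2}}{7}\right) = -29374 - \left(-170 + \left(-47\right)^{2} \cdot \frac{1}{7}\right) = -29374 - \left(-170 + 2209 \cdot \frac{1}{7}\right) = -29374 - \left(-170 + \frac{2209}{7}\right) = -29374 - \frac{1019}{7} = - \frac{206637}{7}$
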